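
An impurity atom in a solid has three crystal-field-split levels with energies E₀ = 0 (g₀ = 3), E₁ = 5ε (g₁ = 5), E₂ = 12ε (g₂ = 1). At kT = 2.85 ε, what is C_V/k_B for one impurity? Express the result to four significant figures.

Eᵢ/kT = 0, 1.75439, 4.21053.
Z = Σ gᵢe^(−Eᵢ/kT) = 3·e^(−0) + 5·e^(−1.75439) + 1·e^(−4.21053) = 3.00000 + 0.865064 + 0.0148385 = 3.87990.
⟨E⟩ = 1.16070 ε, ⟨E²⟩ = 6.12473 ε².
C_V/k_B = (⟨E²⟩ − ⟨E⟩²)/(kT)² = (6.12473 − 1.34722)/8.12250 = 0.5882.

0.5882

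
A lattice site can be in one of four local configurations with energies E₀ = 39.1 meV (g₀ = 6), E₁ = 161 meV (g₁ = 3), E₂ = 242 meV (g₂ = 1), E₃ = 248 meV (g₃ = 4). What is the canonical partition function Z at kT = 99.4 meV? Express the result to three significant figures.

Eᵢ/kT = 0.39336, 1.6197, 2.4346, 2.4950.
Z = Σ gᵢe^(−Eᵢ/kT) = 6·e^(−0.39336) + 3·e^(−1.6197) + 1·e^(−2.4346) + 4·e^(−2.4950) = 4.0487 + 0.59387 + 0.087633 + 0.32999 = 5.0602.

Z = 5.06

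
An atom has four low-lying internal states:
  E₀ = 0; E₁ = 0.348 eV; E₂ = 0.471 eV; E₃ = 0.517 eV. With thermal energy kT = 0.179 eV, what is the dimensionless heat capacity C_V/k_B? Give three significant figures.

0.939

Eᵢ/kT = 0, 1.9441, 2.6313, 2.8883.
Z = Σ e^(−Eᵢ/kT) = e^(−0) + e^(−1.9441) + e^(−2.6313) + e^(−2.8883) = 1.0000 + 0.14312 + 0.071985 + 0.055671 = 1.2708.
⟨E⟩ = 0.088521 eV, ⟨E²⟩ = 0.037915 eV².
C_V/k_B = (⟨E²⟩ − ⟨E⟩²)/(kT)² = (0.037915 − 0.0078360)/0.032041 = 0.939.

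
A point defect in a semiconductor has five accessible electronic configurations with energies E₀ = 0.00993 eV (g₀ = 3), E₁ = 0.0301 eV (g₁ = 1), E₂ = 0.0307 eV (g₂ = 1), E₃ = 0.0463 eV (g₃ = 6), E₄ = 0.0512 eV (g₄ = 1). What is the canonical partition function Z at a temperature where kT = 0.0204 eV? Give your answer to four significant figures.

Z = 2.996

Eᵢ/kT = 0.486765, 1.47549, 1.50490, 2.26961, 2.50980.
Z = Σ gᵢe^(−Eᵢ/kT) = 3·e^(−0.486765) + 1·e^(−1.47549) + 1·e^(−1.50490) + 6·e^(−2.26961) + 1·e^(−2.50980) = 1.84383 + 0.228667 + 0.222039 + 0.620115 + 0.0812845 = 2.99594.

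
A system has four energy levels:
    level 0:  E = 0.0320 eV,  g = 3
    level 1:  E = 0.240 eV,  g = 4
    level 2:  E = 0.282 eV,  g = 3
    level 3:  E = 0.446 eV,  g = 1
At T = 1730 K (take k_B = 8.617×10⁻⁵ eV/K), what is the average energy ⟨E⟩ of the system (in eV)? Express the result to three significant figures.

k_BT = 8.617×10⁻⁵ × 1730 K = 0.14907 eV.
Eᵢ/kT = 0.21466, 1.6100, 1.8917, 2.9919.
Z = Σ gᵢe^(−Eᵢ/kT) = 3·e^(−0.21466) + 4·e^(−1.6100) + 3·e^(−1.8917) + 1·e^(−2.9919) = 2.4204 + 0.79955 + 0.45245 + 0.050192 = 3.7226.
⟨E⟩ = Σ Eᵢ gᵢe^(−Eᵢ/kT) / Z = (0.0320·2.4204 + 0.240·0.79955 + 0.282·0.45245 + 0.446·0.050192) / 3.7226 = 0.113 eV.

0.113 eV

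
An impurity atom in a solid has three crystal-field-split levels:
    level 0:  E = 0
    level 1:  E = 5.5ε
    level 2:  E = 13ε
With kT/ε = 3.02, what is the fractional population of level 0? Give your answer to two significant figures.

Eᵢ/kT = 0, 1.821, 4.305.
Z = Σ e^(−Eᵢ/kT) = e^(−0) + e^(−1.821) + e^(−4.305) = 1.000 + 0.1619 + 0.01350 = 1.175.
P₀ = e^(−E₀/kT) / Z = 1.000/1.175 = 0.85.

0.85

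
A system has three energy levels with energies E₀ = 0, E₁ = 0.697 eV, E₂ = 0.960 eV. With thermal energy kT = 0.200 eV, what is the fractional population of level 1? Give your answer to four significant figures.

Eᵢ/kT = 0, 3.48500, 4.80000.
Z = Σ e^(−Eᵢ/kT) = e^(−0) + e^(−3.48500) + e^(−4.80000) = 1.00000 + 0.0306538 + 0.00822975 = 1.03888.
P₁ = e^(−E₁/kT) / Z = 0.0306538/1.03888 = 0.02951.

0.02951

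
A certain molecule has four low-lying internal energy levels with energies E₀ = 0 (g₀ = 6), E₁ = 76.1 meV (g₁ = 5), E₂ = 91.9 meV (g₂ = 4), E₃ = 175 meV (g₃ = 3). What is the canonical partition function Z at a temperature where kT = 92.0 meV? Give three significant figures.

Eᵢ/kT = 0, 0.82717, 0.99891, 1.9022.
Z = Σ gᵢe^(−Eᵢ/kT) = 6·e^(−0) + 5·e^(−0.82717) + 4·e^(−0.99891) + 3·e^(−1.9022) = 6.0000 + 2.1864 + 1.4731 + 0.44772 = 10.107.

Z = 10.1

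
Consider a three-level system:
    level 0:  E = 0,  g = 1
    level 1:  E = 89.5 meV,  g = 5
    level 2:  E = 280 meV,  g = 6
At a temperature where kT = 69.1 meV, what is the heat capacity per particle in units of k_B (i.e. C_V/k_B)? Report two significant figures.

Eᵢ/kT = 0, 1.295, 4.052.
Z = Σ gᵢe^(−Eᵢ/kT) = 1·e^(−0) + 5·e^(−1.295) + 6·e^(−4.052) = 1.000 + 1.369 + 0.1043 = 2.473.
⟨E⟩ = 61.35 meV, ⟨E²⟩ = 7741 meV².
C_V/k_B = (⟨E²⟩ − ⟨E⟩²)/(kT)² = (7741 − 3764)/4775 = 0.83.

0.83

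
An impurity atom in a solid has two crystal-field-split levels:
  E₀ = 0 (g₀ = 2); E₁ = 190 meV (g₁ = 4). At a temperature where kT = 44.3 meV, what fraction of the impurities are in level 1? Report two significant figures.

0.027

Eᵢ/kT = 0, 4.289.
Z = Σ gᵢe^(−Eᵢ/kT) = 2·e^(−0) + 4·e^(−4.289) = 2.000 + 0.05487 = 2.055.
P₁ = g₁ e^(−E₁/kT) / Z = 0.05487/2.055 = 0.027.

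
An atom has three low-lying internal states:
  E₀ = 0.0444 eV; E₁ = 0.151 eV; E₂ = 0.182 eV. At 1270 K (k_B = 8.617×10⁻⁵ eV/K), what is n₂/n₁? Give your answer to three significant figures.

k_BT = 8.617×10⁻⁵ × 1270 K = 0.10944 eV.
n₂/n₁ = exp[−(E₂−E₁)/kT] = exp(−(0.031 eV)/(0.10944 eV)) = exp(-0.28326) = 0.753.

0.753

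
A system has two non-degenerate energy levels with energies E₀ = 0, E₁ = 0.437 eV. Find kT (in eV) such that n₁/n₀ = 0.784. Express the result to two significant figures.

n₁/n₀ = exp[−(E₁−E₀)/kT] = 0.784.
⇒ (E₁−E₀)/kT = ln(1/0.784) = ln(1.276) = 0.2437.
kT = 0.437 eV / 0.2437 = 1.8 eV.

1.8 eV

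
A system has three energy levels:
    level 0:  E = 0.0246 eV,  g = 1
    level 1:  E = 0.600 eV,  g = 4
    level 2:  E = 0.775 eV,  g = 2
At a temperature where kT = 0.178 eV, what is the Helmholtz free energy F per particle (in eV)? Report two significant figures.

Eᵢ/kT = 0.1382, 3.371, 4.354.
Z = Σ gᵢe^(−Eᵢ/kT) = 1·e^(−0.1382) + 4·e^(−3.371) + 2·e^(−4.354) = 0.8709 + 0.1374 + 0.02571 = 1.034.
F = −kT ln Z = −0.178 × ln(1.034) = −0.178 × 0.03343 = -0.0060 eV.

-0.0060 eV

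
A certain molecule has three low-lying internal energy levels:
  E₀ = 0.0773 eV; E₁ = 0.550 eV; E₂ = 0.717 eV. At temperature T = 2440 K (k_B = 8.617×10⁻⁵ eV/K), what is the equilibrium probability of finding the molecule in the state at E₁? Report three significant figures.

k_BT = 8.617×10⁻⁵ × 2440 K = 0.21025 eV.
Eᵢ/kT = 0.36766, 2.6159, 3.4102.
Z = Σ e^(−Eᵢ/kT) = e^(−0.36766) + e^(−2.6159) + e^(−3.4102) = 0.69235 + 0.073102 + 0.033035 = 0.79849.
P₁ = e^(−E₁/kT) / Z = 0.073102/0.79849 = 0.0916.

0.0916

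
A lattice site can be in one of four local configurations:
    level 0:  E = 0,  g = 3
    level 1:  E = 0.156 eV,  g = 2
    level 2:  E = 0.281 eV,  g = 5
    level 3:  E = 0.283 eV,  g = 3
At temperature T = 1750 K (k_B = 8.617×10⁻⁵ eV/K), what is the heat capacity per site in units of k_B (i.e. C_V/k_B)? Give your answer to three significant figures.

k_BT = 8.617×10⁻⁵ × 1750 K = 0.15080 eV.
Eᵢ/kT = 0, 1.0345, 1.8634, 1.8767.
Z = Σ gᵢe^(−Eᵢ/kT) = 3·e^(−0) + 2·e^(−1.0345) + 5·e^(−1.8634) + 3·e^(−1.8767) = 3.0000 + 0.71081 + 0.77572 + 0.45928 = 4.9458.
⟨E⟩ = 0.092774 eV, ⟨E²⟩ = 0.023319 eV².
C_V/k_B = (⟨E²⟩ − ⟨E⟩²)/(kT)² = (0.023319 − 0.0086070)/0.022741 = 0.647.

0.647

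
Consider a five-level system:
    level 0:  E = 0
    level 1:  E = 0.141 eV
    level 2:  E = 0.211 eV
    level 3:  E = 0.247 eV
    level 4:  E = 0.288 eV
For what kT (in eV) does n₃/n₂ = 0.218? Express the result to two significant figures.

n₃/n₂ = exp[−(E₃−E₂)/kT] = 0.218.
⇒ (E₃−E₂)/kT = ln(1/0.218) = ln(4.587) = 1.523.
kT = 0.036 eV / 1.523 = 0.024 eV.

0.024 eV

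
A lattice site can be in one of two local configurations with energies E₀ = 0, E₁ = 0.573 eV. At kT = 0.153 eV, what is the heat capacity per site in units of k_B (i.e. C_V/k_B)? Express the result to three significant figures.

0.316

Eᵢ/kT = 0, 3.7451.
Z = Σ e^(−Eᵢ/kT) = e^(−0) + e^(−3.7451) = 1.0000 + 0.023633 = 1.0236.
⟨E⟩ = 0.013229 eV, ⟨E²⟩ = 0.0075805 eV².
C_V/k_B = (⟨E²⟩ − ⟨E⟩²)/(kT)² = (0.0075805 − 0.00017501)/0.023409 = 0.316.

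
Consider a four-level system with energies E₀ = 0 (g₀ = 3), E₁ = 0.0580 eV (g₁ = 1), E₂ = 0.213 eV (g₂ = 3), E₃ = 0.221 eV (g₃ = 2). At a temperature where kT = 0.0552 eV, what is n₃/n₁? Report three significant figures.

n₃/n₁ = (g₃/g₁) exp[−(E₃−E₁)/kT] = (2/1) × exp(−(0.1630 eV)/(0.0552 eV)) = (2/1) × exp(-2.9529) = 0.104.

0.104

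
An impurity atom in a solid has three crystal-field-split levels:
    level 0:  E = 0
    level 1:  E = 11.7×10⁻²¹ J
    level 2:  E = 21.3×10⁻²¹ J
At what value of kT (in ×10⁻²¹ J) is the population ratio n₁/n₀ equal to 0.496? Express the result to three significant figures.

n₁/n₀ = exp[−(E₁−E₀)/kT] = 0.496.
⇒ (E₁−E₀)/kT = ln(1/0.496) = ln(2.0161) = 0.70116.
kT = 11.7 ×10⁻²¹ J / 0.70116 = 16.7 ×10⁻²¹ J.

16.7 ×10⁻²¹ J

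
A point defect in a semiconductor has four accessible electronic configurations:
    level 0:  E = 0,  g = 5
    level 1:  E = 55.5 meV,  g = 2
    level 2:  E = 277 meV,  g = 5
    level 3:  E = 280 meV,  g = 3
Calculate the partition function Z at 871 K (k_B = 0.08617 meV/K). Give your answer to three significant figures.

Z = 6.15

k_BT = 0.08617 × 871 K = 75.054 meV.
Eᵢ/kT = 0, 0.73947, 3.6907, 3.7306.
Z = Σ gᵢe^(−Eᵢ/kT) = 5·e^(−0) + 2·e^(−0.73947) + 5·e^(−3.6907) + 3·e^(−3.7306) = 5.0000 + 0.95473 + 0.12477 + 0.071935 = 6.1514.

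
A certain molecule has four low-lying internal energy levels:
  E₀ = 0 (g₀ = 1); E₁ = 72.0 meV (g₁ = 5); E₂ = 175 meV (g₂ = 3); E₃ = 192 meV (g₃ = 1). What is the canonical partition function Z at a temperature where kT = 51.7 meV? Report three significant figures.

Eᵢ/kT = 0, 1.3926, 3.3849, 3.7137.
Z = Σ gᵢe^(−Eᵢ/kT) = 1·e^(−0) + 5·e^(−1.3926) + 3·e^(−3.3849) + 1·e^(−3.7137) = 1.0000 + 1.2421 + 0.10164 + 0.024387 = 2.3681.

Z = 2.37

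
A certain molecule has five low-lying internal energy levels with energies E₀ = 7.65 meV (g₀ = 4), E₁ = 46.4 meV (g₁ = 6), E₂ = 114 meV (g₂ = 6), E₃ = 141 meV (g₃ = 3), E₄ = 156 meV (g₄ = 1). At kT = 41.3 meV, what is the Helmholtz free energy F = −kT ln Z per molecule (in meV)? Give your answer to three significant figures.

Eᵢ/kT = 0.18523, 1.1235, 2.7603, 3.4140, 3.7772.
Z = Σ gᵢe^(−Eᵢ/kT) = 4·e^(−0.18523) + 6·e^(−1.1235) + 6·e^(−2.7603) + 3·e^(−3.4140) + 1·e^(−3.7772) = 3.3237 + 1.9508 + 0.37964 + 0.098728 + 0.022887 = 5.7758.
F = −kT ln Z = −41.3 × ln(5.7758) = −41.3 × 1.7537 = -72.4 meV.

-72.4 meV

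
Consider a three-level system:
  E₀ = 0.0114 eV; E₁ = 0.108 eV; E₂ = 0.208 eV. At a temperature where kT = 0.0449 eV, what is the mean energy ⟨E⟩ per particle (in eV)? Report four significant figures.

0.02354 eV

Eᵢ/kT = 0.253898, 2.40535, 4.63252.
Z = Σ e^(−Eᵢ/kT) = e^(−0.253898) + e^(−2.40535) + e^(−4.63252) = 0.775771 + 0.0902339 + 0.00973021 = 0.875735.
⟨E⟩ = Σ Eᵢ e^(−Eᵢ/kT) / Z = (0.0114·0.775771 + 0.108·0.0902339 + 0.208·0.00973021) / 0.875735 = 0.02354 eV.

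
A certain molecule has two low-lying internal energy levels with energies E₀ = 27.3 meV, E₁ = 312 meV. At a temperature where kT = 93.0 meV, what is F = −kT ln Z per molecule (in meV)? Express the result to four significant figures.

23.04 meV

Eᵢ/kT = 0.293548, 3.35484.
Z = Σ e^(−Eᵢ/kT) = e^(−0.293548) + e^(−3.35484) = 0.745613 + 0.0349150 = 0.780528.
F = −kT ln Z = −93.0 × ln(0.780528) = −93.0 × -0.247785 = 23.04 meV.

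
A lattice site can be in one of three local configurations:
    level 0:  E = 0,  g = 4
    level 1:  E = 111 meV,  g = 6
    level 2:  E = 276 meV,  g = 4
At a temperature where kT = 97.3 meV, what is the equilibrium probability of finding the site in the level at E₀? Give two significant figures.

Eᵢ/kT = 0, 1.141, 2.837.
Z = Σ gᵢe^(−Eᵢ/kT) = 4·e^(−0) + 6·e^(−1.141) + 4·e^(−2.837) = 4.000 + 1.917 + 0.2344 = 6.151.
P₀ = g₀ e^(−E₀/kT) / Z = 4.000/6.151 = 0.65.

0.65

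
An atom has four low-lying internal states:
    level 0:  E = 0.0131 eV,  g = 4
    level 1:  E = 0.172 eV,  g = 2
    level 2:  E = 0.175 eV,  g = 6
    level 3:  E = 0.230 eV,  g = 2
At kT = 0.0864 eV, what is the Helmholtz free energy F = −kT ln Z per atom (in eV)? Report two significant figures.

Eᵢ/kT = 0.1516, 1.991, 2.025, 2.662.
Z = Σ gᵢe^(−Eᵢ/kT) = 4·e^(−0.1516) + 2·e^(−1.991) + 6·e^(−2.025) + 2·e^(−2.662) = 3.437 + 0.2731 + 0.7920 + 0.1396 = 4.642.
F = −kT ln Z = −0.0864 × ln(4.642) = −0.0864 × 1.535 = -0.13 eV.

-0.13 eV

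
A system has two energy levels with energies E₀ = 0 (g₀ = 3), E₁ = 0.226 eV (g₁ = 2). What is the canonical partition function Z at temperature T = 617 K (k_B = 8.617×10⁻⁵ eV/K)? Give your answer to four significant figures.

k_BT = 8.617×10⁻⁵ × 617 K = 0.0531669 eV.
Eᵢ/kT = 0, 4.25077.
Z = Σ gᵢe^(−Eᵢ/kT) = 3·e^(−0) + 2·e^(−4.25077) = 3.00000 + 0.0285065 = 3.02851.

Z = 3.029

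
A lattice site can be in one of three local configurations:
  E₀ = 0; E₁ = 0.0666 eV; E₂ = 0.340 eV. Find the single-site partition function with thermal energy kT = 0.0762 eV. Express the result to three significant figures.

Z = 1.43

Eᵢ/kT = 0, 0.87402, 4.4619.
Z = Σ e^(−Eᵢ/kT) = e^(−0) + e^(−0.87402) + e^(−4.4619) = 1.0000 + 0.41727 + 0.011540 = 1.4288.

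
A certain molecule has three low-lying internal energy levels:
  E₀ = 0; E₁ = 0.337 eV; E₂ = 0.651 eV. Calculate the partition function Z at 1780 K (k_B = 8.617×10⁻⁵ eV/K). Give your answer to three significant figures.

k_BT = 8.617×10⁻⁵ × 1780 K = 0.15338 eV.
Eᵢ/kT = 0, 2.1972, 4.2444.
Z = Σ e^(−Eᵢ/kT) = e^(−0) + e^(−2.1972) + e^(−4.2444) = 1.0000 + 0.11111 + 0.014344 = 1.1255.

Z = 1.13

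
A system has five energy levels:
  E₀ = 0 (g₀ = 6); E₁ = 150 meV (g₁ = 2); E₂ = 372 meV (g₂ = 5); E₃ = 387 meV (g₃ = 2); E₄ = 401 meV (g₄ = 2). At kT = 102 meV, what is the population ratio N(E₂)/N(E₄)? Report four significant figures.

n₂/n₄ = (g₂/g₄) exp[−(E₂−E₄)/kT] = (5/2) × exp(−(-29 meV)/(102 meV)) = (5/2) × exp(0.284314) = 3.322.

3.322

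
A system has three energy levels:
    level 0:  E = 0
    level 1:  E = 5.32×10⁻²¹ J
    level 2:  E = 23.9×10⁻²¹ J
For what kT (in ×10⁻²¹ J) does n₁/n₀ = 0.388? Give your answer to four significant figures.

n₁/n₀ = exp[−(E₁−E₀)/kT] = 0.388.
⇒ (E₁−E₀)/kT = ln(1/0.388) = ln(2.57732) = 0.946750.
kT = 5.32 ×10⁻²¹ J / 0.946750 = 5.619 ×10⁻²¹ J.

5.619 ×10⁻²¹ J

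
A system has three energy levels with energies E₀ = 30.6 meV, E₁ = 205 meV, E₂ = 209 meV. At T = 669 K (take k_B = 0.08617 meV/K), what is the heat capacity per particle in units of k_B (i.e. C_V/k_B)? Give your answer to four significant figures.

k_BT = 0.08617 × 669 K = 57.6477 meV.
Eᵢ/kT = 0.530810, 3.55608, 3.62547.
Z = Σ e^(−Eᵢ/kT) = e^(−0.530810) + e^(−3.55608) + e^(−3.62547) = 0.588128 + 0.0285505 + 0.0266366 = 0.643315.
⟨E⟩ = 45.7266 meV, ⟨E²⟩ = 4529.74 meV².
C_V/k_B = (⟨E²⟩ − ⟨E⟩²)/(kT)² = (4529.74 − 2090.92)/3323.26 = 0.7339.

0.7339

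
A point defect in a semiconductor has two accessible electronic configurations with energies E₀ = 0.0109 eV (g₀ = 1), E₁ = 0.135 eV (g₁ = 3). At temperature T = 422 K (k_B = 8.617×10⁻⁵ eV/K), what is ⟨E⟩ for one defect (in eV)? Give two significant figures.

0.022 eV

k_BT = 8.617×10⁻⁵ × 422 K = 0.03636 eV.
Eᵢ/kT = 0.2998, 3.713.
Z = Σ gᵢe^(−Eᵢ/kT) = 1·e^(−0.2998) + 3·e^(−3.713) = 0.7410 + 0.07321 = 0.8142.
⟨E⟩ = Σ Eᵢ gᵢe^(−Eᵢ/kT) / Z = (0.0109·0.7410 + 0.135·0.07321) / 0.8142 = 0.022 eV.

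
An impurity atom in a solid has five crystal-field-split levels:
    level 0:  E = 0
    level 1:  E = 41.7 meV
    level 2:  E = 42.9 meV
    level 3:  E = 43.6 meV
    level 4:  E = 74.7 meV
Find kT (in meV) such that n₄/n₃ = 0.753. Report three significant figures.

n₄/n₃ = exp[−(E₄−E₃)/kT] = 0.753.
⇒ (E₄−E₃)/kT = ln(1/0.753) = ln(1.3280) = 0.28367.
kT = 31.1 meV / 0.28367 = 110 meV.

110 meV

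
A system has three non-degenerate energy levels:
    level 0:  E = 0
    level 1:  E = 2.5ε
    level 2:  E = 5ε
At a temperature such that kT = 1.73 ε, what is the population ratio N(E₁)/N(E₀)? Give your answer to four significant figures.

0.2357

n₁/n₀ = exp[−(E₁−E₀)/kT] = exp(−(2.5ε)/(1.73ε)) = exp(-1.44509) = 0.2357.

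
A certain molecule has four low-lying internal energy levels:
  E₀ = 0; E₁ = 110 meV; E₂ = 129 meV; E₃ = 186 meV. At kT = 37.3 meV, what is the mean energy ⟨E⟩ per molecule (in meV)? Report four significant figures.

Eᵢ/kT = 0, 2.94906, 3.45845, 4.98660.
Z = Σ e^(−Eᵢ/kT) = e^(−0) + e^(−2.94906) + e^(−3.45845) + e^(−4.98660) = 1.00000 + 0.0523889 + 0.0314785 + 0.00682884 = 1.09070.
⟨E⟩ = Σ Eᵢ e^(−Eᵢ/kT) / Z = (0·1.00000 + 110·0.0523889 + 129·0.0314785 + 186·0.00682884) / 1.09070 = 10.17 meV.

10.17 meV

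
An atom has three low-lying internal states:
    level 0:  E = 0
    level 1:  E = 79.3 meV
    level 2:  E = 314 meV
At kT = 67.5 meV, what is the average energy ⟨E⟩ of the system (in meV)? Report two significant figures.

Eᵢ/kT = 0, 1.175, 4.652.
Z = Σ e^(−Eᵢ/kT) = e^(−0) + e^(−1.175) + e^(−4.652) = 1.000 + 0.3088 + 0.009542 = 1.318.
⟨E⟩ = Σ Eᵢ e^(−Eᵢ/kT) / Z = (0·1.000 + 79.3·0.3088 + 314·0.009542) / 1.318 = 21 meV.

21 meV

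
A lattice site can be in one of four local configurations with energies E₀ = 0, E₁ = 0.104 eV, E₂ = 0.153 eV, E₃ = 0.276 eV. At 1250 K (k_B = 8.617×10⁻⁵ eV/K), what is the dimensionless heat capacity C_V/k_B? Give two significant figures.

0.51

k_BT = 8.617×10⁻⁵ × 1250 K = 0.1077 eV.
Eᵢ/kT = 0, 0.9656, 1.421, 2.563.
Z = Σ e^(−Eᵢ/kT) = e^(−0) + e^(−0.9656) + e^(−1.421) + e^(−2.563) = 1.000 + 0.3808 + 0.2415 + 0.07707 = 1.699.
⟨E⟩ = 0.05758 eV, ⟨E²⟩ = 0.009207 eV².
C_V/k_B = (⟨E²⟩ − ⟨E⟩²)/(kT)² = (0.009207 − 0.003315)/0.01160 = 0.51.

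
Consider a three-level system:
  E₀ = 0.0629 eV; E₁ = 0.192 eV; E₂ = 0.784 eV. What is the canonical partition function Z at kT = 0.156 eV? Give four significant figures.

Z = 0.9668

Eᵢ/kT = 0.403205, 1.23077, 5.02564.
Z = Σ e^(−Eᵢ/kT) = e^(−0.403205) + e^(−1.23077) + e^(−5.02564) = 0.668175 + 0.292068 + 0.00656738 = 0.966810.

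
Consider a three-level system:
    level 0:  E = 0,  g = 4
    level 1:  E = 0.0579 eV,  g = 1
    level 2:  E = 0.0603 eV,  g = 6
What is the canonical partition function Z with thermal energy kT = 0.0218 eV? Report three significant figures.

Eᵢ/kT = 0, 2.6560, 2.7661.
Z = Σ gᵢe^(−Eᵢ/kT) = 4·e^(−0) + 1·e^(−2.6560) + 6·e^(−2.7661) = 4.0000 + 0.070229 + 0.37744 = 4.4477.

Z = 4.45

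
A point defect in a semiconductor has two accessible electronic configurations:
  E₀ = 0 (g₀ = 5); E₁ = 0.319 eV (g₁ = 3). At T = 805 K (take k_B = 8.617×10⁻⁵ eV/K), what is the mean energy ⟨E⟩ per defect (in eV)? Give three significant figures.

0.00191 eV

k_BT = 8.617×10⁻⁵ × 805 K = 0.069367 eV.
Eᵢ/kT = 0, 4.5987.
Z = Σ gᵢe^(−Eᵢ/kT) = 5·e^(−0) + 3·e^(−4.5987) = 5.0000 + 0.030195 = 5.0302.
⟨E⟩ = Σ Eᵢ gᵢe^(−Eᵢ/kT) / Z = (0·5.0000 + 0.319·0.030195) / 5.0302 = 0.00191 eV.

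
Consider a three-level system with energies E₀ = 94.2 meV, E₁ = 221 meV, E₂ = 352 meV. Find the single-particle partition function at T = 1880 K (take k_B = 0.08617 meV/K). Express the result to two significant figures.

k_BT = 0.08617 × 1880 K = 162.0 meV.
Eᵢ/kT = 0.5815, 1.364, 2.173.
Z = Σ e^(−Eᵢ/kT) = e^(−0.5815) + e^(−1.364) + e^(−2.173) = 0.5591 + 0.2556 + 0.1138 = 0.9285.

Z = 0.93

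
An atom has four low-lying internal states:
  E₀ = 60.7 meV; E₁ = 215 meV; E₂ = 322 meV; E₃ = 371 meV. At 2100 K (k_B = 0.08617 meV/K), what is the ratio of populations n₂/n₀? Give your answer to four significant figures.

0.2360

k_BT = 0.08617 × 2100 K = 180.957 meV.
n₂/n₀ = exp[−(E₂−E₀)/kT] = exp(−(261.3 meV)/(180.957 meV)) = exp(-1.44399) = 0.2360.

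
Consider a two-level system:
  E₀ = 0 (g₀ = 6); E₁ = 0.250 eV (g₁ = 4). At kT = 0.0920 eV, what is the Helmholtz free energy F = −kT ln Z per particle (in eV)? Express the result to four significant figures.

Eᵢ/kT = 0, 2.71739.
Z = Σ gᵢe^(−Eᵢ/kT) = 6·e^(−0) + 4·e^(−2.71739) = 6.00000 + 0.264188 = 6.26419.
F = −kT ln Z = −0.0920 × ln(6.26419) = −0.0920 × 1.83485 = -0.1688 eV.

-0.1688 eV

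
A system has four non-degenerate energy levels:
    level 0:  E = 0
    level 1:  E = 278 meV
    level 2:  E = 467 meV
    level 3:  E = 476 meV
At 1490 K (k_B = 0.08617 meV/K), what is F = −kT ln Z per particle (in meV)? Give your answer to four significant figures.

-19.67 meV

k_BT = 0.08617 × 1490 K = 128.393 meV.
Eᵢ/kT = 0, 2.16523, 3.63727, 3.70737.
Z = Σ e^(−Eᵢ/kT) = e^(−0) + e^(−2.16523) + e^(−3.63727) + e^(−3.70737) = 1.00000 + 0.114724 + 0.0263241 + 0.0245420 = 1.16559.
F = −kT ln Z = −128.393 × ln(1.16559) = −128.393 × 0.153227 = -19.67 meV.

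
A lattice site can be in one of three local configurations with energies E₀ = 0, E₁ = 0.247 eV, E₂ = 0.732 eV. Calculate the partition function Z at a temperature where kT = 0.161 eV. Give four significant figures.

Z = 1.226

Eᵢ/kT = 0, 1.53416, 4.54658.
Z = Σ e^(−Eᵢ/kT) = e^(−0) + e^(−1.53416) + e^(−4.54658) = 1.00000 + 0.215637 + 0.0106034 = 1.22624.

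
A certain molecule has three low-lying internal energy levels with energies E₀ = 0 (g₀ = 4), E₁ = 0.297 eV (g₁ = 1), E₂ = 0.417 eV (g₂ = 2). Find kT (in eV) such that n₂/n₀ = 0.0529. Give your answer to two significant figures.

0.19 eV

n₂/n₀ = (g₂/g₀) exp[−(E₂−E₀)/kT] = 0.0529.
⇒ (E₂−E₀)/kT = ln((2/4)/0.0529) = ln(9.452) = 2.246.
kT = 0.417 eV / 2.246 = 0.19 eV.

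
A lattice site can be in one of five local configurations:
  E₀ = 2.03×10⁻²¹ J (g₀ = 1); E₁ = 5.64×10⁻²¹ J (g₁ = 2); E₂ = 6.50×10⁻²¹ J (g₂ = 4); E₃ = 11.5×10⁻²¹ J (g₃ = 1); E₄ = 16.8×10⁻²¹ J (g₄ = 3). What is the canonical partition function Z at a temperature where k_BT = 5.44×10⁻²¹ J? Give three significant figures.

Eᵢ/kT = 0.37316, 1.0368, 1.1949, 2.1140, 3.0882.
Z = Σ gᵢe^(−Eᵢ/kT) = 1·e^(−0.37316) + 2·e^(−1.0368) + 4·e^(−1.1949) + 1·e^(−2.1140) + 3·e^(−3.0882) = 0.68856 + 0.70918 + 1.2109 + 0.12075 + 0.13675 = 2.8661.

Z = 2.87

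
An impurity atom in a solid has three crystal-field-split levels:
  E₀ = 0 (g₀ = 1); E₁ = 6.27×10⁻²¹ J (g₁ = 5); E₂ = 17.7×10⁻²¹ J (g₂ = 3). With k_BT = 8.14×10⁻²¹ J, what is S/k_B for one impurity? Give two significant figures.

Eᵢ/kT = 0, 0.7703, 2.174.
Z = Σ gᵢe^(−Eᵢ/kT) = 1·e^(−0) + 5·e^(−0.7703) + 3·e^(−2.174) = 1.000 + 2.314 + 0.3412 = 3.655.
⟨E⟩ = Σ EᵢPᵢ = 5.622 ×10⁻²¹ J.
S/k_B = ln Z + ⟨E⟩/kT = ln(3.655) + 5.622/8.14 = 1.296 + 0.6907 = 2.0.

2.0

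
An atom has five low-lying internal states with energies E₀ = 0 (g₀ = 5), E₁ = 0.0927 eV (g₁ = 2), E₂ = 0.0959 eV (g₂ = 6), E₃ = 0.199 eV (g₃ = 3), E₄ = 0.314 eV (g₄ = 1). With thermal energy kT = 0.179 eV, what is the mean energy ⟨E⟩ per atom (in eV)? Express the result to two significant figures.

Eᵢ/kT = 0, 0.5179, 0.5358, 1.112, 1.754.
Z = Σ gᵢe^(−Eᵢ/kT) = 5·e^(−0) + 2·e^(−0.5179) + 6·e^(−0.5358) + 3·e^(−1.112) + 1·e^(−1.754) = 5.000 + 1.192 + 3.511 + 0.9867 + 0.1731 = 10.86.
⟨E⟩ = Σ Eᵢ gᵢe^(−Eᵢ/kT) / Z = (0·5.000 + 0.0927·1.192 + 0.0959·3.511 + 0.199·0.9867 + 0.314·0.1731) / 10.86 = 0.064 eV.

0.064 eV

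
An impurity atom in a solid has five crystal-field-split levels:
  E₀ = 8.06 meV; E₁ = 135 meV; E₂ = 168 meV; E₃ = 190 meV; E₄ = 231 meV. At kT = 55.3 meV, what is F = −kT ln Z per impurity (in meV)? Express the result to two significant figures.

-2.5 meV

Eᵢ/kT = 0.1458, 2.441, 3.038, 3.436, 4.177.
Z = Σ e^(−Eᵢ/kT) = e^(−0.1458) + e^(−2.441) + e^(−3.038) + e^(−3.436) + e^(−4.177) = 0.8643 + 0.08707 + 0.04793 + 0.03219 + 0.01534 = 1.047.
F = −kT ln Z = −55.3 × ln(1.047) = −55.3 × 0.04593 = -2.5 meV.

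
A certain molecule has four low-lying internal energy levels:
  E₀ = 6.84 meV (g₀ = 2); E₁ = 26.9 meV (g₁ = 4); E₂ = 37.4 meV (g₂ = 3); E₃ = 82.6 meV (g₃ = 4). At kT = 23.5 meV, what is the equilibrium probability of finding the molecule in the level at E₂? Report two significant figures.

0.17

Eᵢ/kT = 0.2911, 1.145, 1.591, 3.515.
Z = Σ gᵢe^(−Eᵢ/kT) = 2·e^(−0.2911) + 4·e^(−1.145) + 3·e^(−1.591) + 4·e^(−3.515) = 1.495 + 1.273 + 0.6112 + 0.1190 = 3.498.
P₂ = g₂ e^(−E₂/kT) / Z = 0.6112/3.498 = 0.17.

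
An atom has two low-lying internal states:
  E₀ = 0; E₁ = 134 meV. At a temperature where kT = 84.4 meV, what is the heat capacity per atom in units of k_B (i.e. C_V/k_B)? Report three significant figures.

Eᵢ/kT = 0, 1.5877.
Z = Σ e^(−Eᵢ/kT) = e^(−0) + e^(−1.5877) = 1.0000 + 0.20440 = 1.2044.
⟨E⟩ = 22.741 meV, ⟨E²⟩ = 3047.3 meV².
C_V/k_B = (⟨E²⟩ − ⟨E⟩²)/(kT)² = (3047.3 − 517.15)/7123.4 = 0.355.

0.355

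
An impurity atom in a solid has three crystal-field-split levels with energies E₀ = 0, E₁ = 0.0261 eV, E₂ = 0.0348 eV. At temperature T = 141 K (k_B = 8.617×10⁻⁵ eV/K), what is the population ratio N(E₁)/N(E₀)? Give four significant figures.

0.1167

k_BT = 8.617×10⁻⁵ × 141 K = 0.0121500 eV.
n₁/n₀ = exp[−(E₁−E₀)/kT] = exp(−(0.0261 eV)/(0.0121500 eV)) = exp(-2.14815) = 0.1167.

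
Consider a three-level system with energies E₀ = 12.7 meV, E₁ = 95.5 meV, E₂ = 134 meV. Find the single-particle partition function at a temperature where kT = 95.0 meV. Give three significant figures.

Z = 1.48

Eᵢ/kT = 0.13368, 1.0053, 1.4105.
Z = Σ e^(−Eᵢ/kT) = e^(−0.13368) + e^(−1.0053) + e^(−1.4105) = 0.87487 + 0.36593 + 0.24402 = 1.4848.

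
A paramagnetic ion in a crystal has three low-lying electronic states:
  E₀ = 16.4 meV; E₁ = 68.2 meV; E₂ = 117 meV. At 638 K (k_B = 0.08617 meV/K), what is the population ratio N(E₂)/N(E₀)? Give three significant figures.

0.160

k_BT = 0.08617 × 638 K = 54.976 meV.
n₂/n₀ = exp[−(E₂−E₀)/kT] = exp(−(100.6 meV)/(54.976 meV)) = exp(-1.8299) = 0.160.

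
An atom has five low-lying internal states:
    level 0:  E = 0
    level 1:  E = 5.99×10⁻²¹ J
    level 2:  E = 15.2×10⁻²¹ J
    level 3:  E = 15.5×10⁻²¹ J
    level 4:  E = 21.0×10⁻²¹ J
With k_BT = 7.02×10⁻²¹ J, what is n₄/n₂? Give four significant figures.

n₄/n₂ = exp[−(E₄−E₂)/kT] = exp(−(5.8 ×10⁻²¹ J)/(7.02 ×10⁻²¹ J)) = exp(-0.826211) = 0.4377.

0.4377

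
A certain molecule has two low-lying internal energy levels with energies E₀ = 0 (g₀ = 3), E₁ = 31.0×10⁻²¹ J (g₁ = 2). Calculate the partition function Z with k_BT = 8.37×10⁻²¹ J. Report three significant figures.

Z = 3.05

Eᵢ/kT = 0, 3.7037.
Z = Σ gᵢe^(−Eᵢ/kT) = 3·e^(−0) + 2·e^(−3.7037) = 3.0000 + 0.049264 = 3.0493.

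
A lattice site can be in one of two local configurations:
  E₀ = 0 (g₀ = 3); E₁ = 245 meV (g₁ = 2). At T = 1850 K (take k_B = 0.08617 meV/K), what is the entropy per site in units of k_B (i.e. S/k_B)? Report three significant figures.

k_BT = 0.08617 × 1850 K = 159.41 meV.
Eᵢ/kT = 0, 1.5369.
Z = Σ gᵢe^(−Eᵢ/kT) = 3·e^(−0) + 2·e^(−1.5369) = 3.0000 + 0.43009 = 3.4301.
⟨E⟩ = Σ EᵢPᵢ = 30.720 meV.
S/k_B = ln Z + ⟨E⟩/kT = ln(3.4301) + 30.720/159.41 = 1.2326 + 0.19271 = 1.43.

1.43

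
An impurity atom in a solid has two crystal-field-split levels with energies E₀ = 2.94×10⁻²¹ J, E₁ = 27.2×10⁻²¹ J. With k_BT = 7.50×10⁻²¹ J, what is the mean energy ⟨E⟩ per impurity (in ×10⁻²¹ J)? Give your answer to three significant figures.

3.86 ×10⁻²¹ J

Eᵢ/kT = 0.39200, 3.6267.
Z = Σ e^(−Eᵢ/kT) = e^(−0.39200) + e^(−3.6267) = 0.67570 + 0.026604 = 0.70230.
⟨E⟩ = Σ Eᵢ e^(−Eᵢ/kT) / Z = (2.94·0.67570 + 27.2·0.026604) / 0.70230 = 3.86 ×10⁻²¹ J.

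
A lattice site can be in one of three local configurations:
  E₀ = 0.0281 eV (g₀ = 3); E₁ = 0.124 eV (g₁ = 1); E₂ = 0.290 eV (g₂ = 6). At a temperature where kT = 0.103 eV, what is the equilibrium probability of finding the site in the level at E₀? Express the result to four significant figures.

0.7760

Eᵢ/kT = 0.272816, 1.20388, 2.81553.
Z = Σ gᵢe^(−Eᵢ/kT) = 3·e^(−0.272816) + 1·e^(−1.20388) + 6·e^(−2.81553) = 2.28370 + 0.300028 + 0.359238 = 2.94297.
P₀ = g₀ e^(−E₀/kT) / Z = 2.28370/2.94297 = 0.7760.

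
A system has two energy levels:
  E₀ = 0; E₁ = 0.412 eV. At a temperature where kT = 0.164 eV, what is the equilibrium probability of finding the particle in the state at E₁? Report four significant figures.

Eᵢ/kT = 0, 2.51220.
Z = Σ e^(−Eᵢ/kT) = e^(−0) + e^(−2.51220) = 1.00000 + 0.0810896 = 1.08109.
P₁ = e^(−E₁/kT) / Z = 0.0810896/1.08109 = 0.07501.

0.07501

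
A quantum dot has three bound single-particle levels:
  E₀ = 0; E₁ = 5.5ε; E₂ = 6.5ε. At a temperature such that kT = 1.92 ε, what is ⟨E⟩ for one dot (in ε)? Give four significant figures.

0.4892 ε

Eᵢ/kT = 0, 2.86458, 3.38542.
Z = Σ e^(−Eᵢ/kT) = e^(−0) + e^(−2.86458) + e^(−3.38542) = 1.00000 + 0.0570071 + 0.0338634 = 1.09087.
⟨E⟩ = Σ Eᵢ e^(−Eᵢ/kT) / Z = (0·1.00000 + 5.5·0.0570071 + 6.5·0.0338634) / 1.09087 = 0.4892 ε.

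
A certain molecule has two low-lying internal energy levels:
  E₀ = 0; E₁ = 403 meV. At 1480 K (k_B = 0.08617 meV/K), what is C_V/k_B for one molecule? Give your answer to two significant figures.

0.39

k_BT = 0.08617 × 1480 K = 127.5 meV.
Eᵢ/kT = 0, 3.161.
Z = Σ e^(−Eᵢ/kT) = e^(−0) + e^(−3.161) = 1.000 + 0.04238 = 1.042.
⟨E⟩ = 16.39 meV, ⟨E²⟩ = 6605 meV².
C_V/k_B = (⟨E²⟩ − ⟨E⟩²)/(kT)² = (6605 − 268.6)/16260 = 0.39.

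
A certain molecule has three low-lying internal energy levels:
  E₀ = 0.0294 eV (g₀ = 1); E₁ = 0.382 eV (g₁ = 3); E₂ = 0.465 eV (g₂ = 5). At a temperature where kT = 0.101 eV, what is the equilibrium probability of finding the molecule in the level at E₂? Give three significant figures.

Eᵢ/kT = 0.29109, 3.7822, 4.6040.
Z = Σ gᵢe^(−Eᵢ/kT) = 1·e^(−0.29109) + 3·e^(−3.7822) + 5·e^(−4.6040) = 0.74745 + 0.068318 + 0.050059 = 0.86583.
P₂ = g₂ e^(−E₂/kT) / Z = 0.050059/0.86583 = 0.0578.

0.0578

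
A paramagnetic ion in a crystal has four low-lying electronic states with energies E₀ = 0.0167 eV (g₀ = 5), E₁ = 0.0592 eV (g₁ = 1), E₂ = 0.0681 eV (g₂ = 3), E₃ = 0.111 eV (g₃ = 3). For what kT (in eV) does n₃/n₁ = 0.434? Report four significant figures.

n₃/n₁ = (g₃/g₁) exp[−(E₃−E₁)/kT] = 0.434.
⇒ (E₃−E₁)/kT = ln((3/1)/0.434) = ln(6.91244) = 1.93332.
kT = 0.0518 eV / 1.93332 = 0.02679 eV.

0.02679 eV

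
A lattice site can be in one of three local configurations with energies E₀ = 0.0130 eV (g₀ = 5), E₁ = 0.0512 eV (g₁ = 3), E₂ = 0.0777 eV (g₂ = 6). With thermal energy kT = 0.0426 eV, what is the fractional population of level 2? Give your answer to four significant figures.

0.1743

Eᵢ/kT = 0.305164, 1.20188, 1.82394.
Z = Σ gᵢe^(−Eᵢ/kT) = 5·e^(−0.305164) + 3·e^(−1.20188) + 6·e^(−1.82394) = 3.68501 + 0.901885 + 0.968332 = 5.55523.
P₂ = g₂ e^(−E₂/kT) / Z = 0.968332/5.55523 = 0.1743.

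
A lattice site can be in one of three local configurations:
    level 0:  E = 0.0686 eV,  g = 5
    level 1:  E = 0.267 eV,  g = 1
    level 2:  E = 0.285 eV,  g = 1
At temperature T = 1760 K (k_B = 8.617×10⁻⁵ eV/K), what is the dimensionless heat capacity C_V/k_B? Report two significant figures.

0.16

k_BT = 8.617×10⁻⁵ × 1760 K = 0.1517 eV.
Eᵢ/kT = 0.4522, 1.760, 1.879.
Z = Σ gᵢe^(−Eᵢ/kT) = 5·e^(−0.4522) + 1·e^(−1.760) + 1·e^(−1.879) = 3.181 + 0.1720 + 0.1527 = 3.506.
⟨E⟩ = 0.08775 eV, ⟨E²⟩ = 0.01130 eV².
C_V/k_B = (⟨E²⟩ − ⟨E⟩²)/(kT)² = (0.01130 − 0.007700)/0.02301 = 0.16.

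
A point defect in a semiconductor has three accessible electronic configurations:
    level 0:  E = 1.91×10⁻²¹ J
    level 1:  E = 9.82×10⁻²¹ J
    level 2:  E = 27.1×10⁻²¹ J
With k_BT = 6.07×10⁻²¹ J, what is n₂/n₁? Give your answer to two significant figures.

0.058

n₂/n₁ = exp[−(E₂−E₁)/kT] = exp(−(17.28 ×10⁻²¹ J)/(6.07 ×10⁻²¹ J)) = exp(-2.847) = 0.058.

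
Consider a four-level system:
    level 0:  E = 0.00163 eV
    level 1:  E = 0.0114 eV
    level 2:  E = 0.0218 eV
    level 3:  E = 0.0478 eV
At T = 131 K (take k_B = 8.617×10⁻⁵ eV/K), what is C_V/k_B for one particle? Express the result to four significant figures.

k_BT = 8.617×10⁻⁵ × 131 K = 0.0112883 eV.
Eᵢ/kT = 0.144397, 1.00990, 1.93120, 4.23447.
Z = Σ e^(−Eᵢ/kT) = e^(−0.144397) + e^(−1.00990) + e^(−1.93120) + e^(−4.23447) = 0.865544 + 0.364255 + 0.144974 + 0.0144875 = 1.38926.
⟨E⟩ = 0.00677791 eV, ⟨E²⟩ = 0.000109150 eV².
C_V/k_B = (⟨E²⟩ − ⟨E⟩²)/(kT)² = (0.000109150 − 0.0000459401)/0.000127426 = 0.4961.

0.4961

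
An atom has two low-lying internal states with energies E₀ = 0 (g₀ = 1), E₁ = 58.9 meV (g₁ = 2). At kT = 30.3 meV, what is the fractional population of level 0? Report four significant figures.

Eᵢ/kT = 0, 1.94389.
Z = Σ gᵢe^(−Eᵢ/kT) = 1·e^(−0) + 2·e^(−1.94389) = 1.00000 + 0.286292 = 1.28629.
P₀ = g₀ e^(−E₀/kT) / Z = 1.00000/1.28629 = 0.7774.

0.7774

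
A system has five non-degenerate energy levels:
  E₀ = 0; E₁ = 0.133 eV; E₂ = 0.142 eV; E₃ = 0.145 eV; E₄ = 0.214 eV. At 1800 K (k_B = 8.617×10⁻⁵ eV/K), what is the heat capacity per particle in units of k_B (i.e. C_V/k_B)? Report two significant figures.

k_BT = 8.617×10⁻⁵ × 1800 K = 0.1551 eV.
Eᵢ/kT = 0, 0.8575, 0.9155, 0.9349, 1.380.
Z = Σ e^(−Eᵢ/kT) = e^(−0) + e^(−0.8575) + e^(−0.9155) + e^(−0.9349) + e^(−1.380) = 1.000 + 0.4242 + 0.4003 + 0.3926 + 0.2516 = 2.469.
⟨E⟩ = 0.09074 eV, ⟨E²⟩ = 0.01432 eV².
C_V/k_B = (⟨E²⟩ − ⟨E⟩²)/(kT)² = (0.01432 − 0.008234)/0.02406 = 0.25.

0.25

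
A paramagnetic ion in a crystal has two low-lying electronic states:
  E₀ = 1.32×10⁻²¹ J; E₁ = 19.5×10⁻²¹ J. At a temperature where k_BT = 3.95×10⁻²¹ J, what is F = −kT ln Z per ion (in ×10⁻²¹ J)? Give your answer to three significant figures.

Eᵢ/kT = 0.33418, 4.9367.
Z = Σ e^(−Eᵢ/kT) = e^(−0.33418) + e^(−4.9367) = 0.71592 + 0.0071782 = 0.72310.
F = −kT ln Z = −3.95 × ln(0.72310) = −3.95 × -0.32421 = 1.28 ×10⁻²¹ J.

1.28 ×10⁻²¹ J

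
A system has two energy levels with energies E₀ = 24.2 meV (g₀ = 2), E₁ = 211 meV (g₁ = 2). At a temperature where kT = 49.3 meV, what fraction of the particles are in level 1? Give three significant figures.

Eᵢ/kT = 0.49087, 4.2799.
Z = Σ gᵢe^(−Eᵢ/kT) = 2·e^(−0.49087) + 2·e^(−4.2799) = 1.2242 + 0.027688 = 1.2519.
P₁ = g₁ e^(−E₁/kT) / Z = 0.027688/1.2519 = 0.0221.

0.0221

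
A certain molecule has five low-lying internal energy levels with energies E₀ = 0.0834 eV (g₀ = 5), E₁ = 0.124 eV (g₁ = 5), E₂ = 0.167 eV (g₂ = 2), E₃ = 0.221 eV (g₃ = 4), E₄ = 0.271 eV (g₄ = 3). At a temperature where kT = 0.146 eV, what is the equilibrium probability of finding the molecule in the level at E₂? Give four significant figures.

0.09169

Eᵢ/kT = 0.571233, 0.849315, 1.14384, 1.51370, 1.85616.
Z = Σ gᵢe^(−Eᵢ/kT) = 5·e^(−0.571233) + 5·e^(−0.849315) + 2·e^(−1.14384) + 4·e^(−1.51370) + 3·e^(−1.85616) = 2.82414 + 2.13854 + 0.637187 + 0.880376 + 0.468815 = 6.94906.
P₂ = g₂ e^(−E₂/kT) / Z = 0.637187/6.94906 = 0.09169.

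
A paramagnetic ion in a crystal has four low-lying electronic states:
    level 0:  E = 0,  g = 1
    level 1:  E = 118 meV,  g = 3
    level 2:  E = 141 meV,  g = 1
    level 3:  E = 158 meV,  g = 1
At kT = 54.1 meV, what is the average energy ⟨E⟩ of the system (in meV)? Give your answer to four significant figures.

Eᵢ/kT = 0, 2.18115, 2.60628, 2.92052.
Z = Σ gᵢe^(−Eᵢ/kT) = 1·e^(−0) + 3·e^(−2.18115) + 1·e^(−2.60628) + 1·e^(−2.92052) = 1.00000 + 0.338735 + 0.0738086 + 0.0539056 = 1.46645.
⟨E⟩ = Σ Eᵢ gᵢe^(−Eᵢ/kT) / Z = (0·1.00000 + 118·0.338735 + 141·0.0738086 + 158·0.0539056) / 1.46645 = 40.16 meV.

40.16 meV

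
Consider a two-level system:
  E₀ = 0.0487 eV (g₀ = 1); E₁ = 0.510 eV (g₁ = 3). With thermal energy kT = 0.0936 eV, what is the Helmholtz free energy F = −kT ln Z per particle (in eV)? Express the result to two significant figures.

0.047 eV

Eᵢ/kT = 0.5203, 5.449.
Z = Σ gᵢe^(−Eᵢ/kT) = 1·e^(−0.5203) + 3·e^(−5.449) = 0.5943 + 0.01290 = 0.6072.
F = −kT ln Z = −0.0936 × ln(0.6072) = −0.0936 × -0.4989 = 0.047 eV.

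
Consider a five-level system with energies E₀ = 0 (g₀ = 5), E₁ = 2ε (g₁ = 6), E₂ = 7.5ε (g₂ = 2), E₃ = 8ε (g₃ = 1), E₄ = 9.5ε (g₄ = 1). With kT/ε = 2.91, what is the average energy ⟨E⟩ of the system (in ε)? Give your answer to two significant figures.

Eᵢ/kT = 0, 0.6873, 2.577, 2.749, 3.265.
Z = Σ gᵢe^(−Eᵢ/kT) = 5·e^(−0) + 6·e^(−0.6873) + 2·e^(−2.577) + 1·e^(−2.749) + 1·e^(−3.265) = 5.000 + 3.018 + 0.1520 + 0.06399 + 0.03820 = 8.272.
⟨E⟩ = Σ Eᵢ gᵢe^(−Eᵢ/kT) / Z = (0·5.000 + 2·3.018 + 7.5·0.1520 + 8·0.06399 + 9.5·0.03820) / 8.272 = 0.97 ε.

0.97 ε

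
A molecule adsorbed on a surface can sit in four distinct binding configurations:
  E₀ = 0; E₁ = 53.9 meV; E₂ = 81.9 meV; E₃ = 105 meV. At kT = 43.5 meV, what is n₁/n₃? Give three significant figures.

3.24

n₁/n₃ = exp[−(E₁−E₃)/kT] = exp(−(-51.1 meV)/(43.5 meV)) = exp(1.1747) = 3.24.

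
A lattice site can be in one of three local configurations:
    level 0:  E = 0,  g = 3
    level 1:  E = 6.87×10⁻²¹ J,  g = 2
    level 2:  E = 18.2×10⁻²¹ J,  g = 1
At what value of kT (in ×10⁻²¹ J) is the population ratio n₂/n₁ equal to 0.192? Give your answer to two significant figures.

n₂/n₁ = (g₂/g₁) exp[−(E₂−E₁)/kT] = 0.192.
⇒ (E₂−E₁)/kT = ln((1/2)/0.192) = ln(2.604) = 0.9570.
kT = 11.33 ×10⁻²¹ J / 0.9570 = 12 ×10⁻²¹ J.

12 ×10⁻²¹ J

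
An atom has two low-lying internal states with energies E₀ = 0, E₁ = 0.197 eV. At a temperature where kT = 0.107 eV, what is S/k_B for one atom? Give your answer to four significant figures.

Eᵢ/kT = 0, 1.84112.
Z = Σ e^(−Eᵢ/kT) = e^(−0) + e^(−1.84112) = 1.00000 + 0.158640 = 1.15864.
⟨E⟩ = Σ EᵢPᵢ = 0.0269731 eV.
S/k_B = ln Z + ⟨E⟩/kT = ln(1.15864) + 0.0269731/0.107 = 0.147247 + 0.252085 = 0.3993.

0.3993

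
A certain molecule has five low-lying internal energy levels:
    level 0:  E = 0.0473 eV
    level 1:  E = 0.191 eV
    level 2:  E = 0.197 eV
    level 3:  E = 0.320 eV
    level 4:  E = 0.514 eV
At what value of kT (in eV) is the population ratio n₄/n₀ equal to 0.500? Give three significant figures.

n₄/n₀ = exp[−(E₄−E₀)/kT] = 0.500.
⇒ (E₄−E₀)/kT = ln(1/0.500) = ln(2.0000) = 0.69315.
kT = 0.4667 eV / 0.69315 = 0.673 eV.

0.673 eV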